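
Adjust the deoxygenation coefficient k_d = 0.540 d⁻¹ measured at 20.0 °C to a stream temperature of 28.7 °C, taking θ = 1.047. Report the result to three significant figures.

k_d(T₂) = k_d(T₁) · θ^(T₂−T₁) = 0.540 × 1.047^(28.7−20.0)
= 0.540 × 1.047^8.70 = 0.540 × 1.491 = 0.8052 d⁻¹.

k_d ≈ 0.805 d⁻¹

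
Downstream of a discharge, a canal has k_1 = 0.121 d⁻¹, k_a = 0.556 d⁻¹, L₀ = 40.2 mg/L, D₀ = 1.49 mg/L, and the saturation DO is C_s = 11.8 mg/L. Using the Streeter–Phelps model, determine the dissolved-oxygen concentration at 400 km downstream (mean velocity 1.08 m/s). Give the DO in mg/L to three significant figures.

DO ≈ 6.04 mg/L

Travel time t = x/v = 400 km / (1.08 m/s) = 400000 m / 1.08 m/s = 370400 s = 4.287 d.
k_1 L₀/(k_a−k_1) = 0.121×40.2/(0.556−0.121) = 4.864/0.4350 = 11.18 mg/L.
e^(−k_1 t) = e^(−0.121×4.287) = 0.5953; e^(−k_a t) = e^(−0.556×4.287) = 0.09224.
D = 11.18 × (0.5953 − 0.09224) + 1.49 × 0.09224 = 5.625 + 0.1374 = 5.763 mg/L.
DO = C_s − D = 11.8 − 5.763 = 6.037 mg/L.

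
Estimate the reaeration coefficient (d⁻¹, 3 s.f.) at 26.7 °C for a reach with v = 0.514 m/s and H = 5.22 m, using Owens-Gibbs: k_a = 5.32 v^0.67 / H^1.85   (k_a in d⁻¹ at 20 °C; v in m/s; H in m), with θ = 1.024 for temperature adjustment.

k_a(20) = 5.32 × 0.514^0.67 / 5.22^1.85 = 5.32 × 0.6402 / 21.27 = 0.1602 d⁻¹.
k_a(26.7) = 0.1602 × 1.024^(26.7−20) = 0.1602 × 1.172 = 0.1877 d⁻¹.

k_a ≈ 0.188 d⁻¹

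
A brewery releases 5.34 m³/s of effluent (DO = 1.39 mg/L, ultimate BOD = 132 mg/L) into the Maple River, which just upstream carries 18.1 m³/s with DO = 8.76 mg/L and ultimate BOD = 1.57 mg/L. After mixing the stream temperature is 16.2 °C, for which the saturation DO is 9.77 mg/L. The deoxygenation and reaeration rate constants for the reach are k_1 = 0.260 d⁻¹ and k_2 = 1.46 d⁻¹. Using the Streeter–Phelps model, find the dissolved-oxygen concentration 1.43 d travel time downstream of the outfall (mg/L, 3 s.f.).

Mixed DO = (18.1×8.76 + 5.34×1.39)/(18.1+5.34) = 166.0/23.44 = 7.081 mg/L.
Mixed L₀ = (18.1×1.57 + 5.34×132)/(23.44) = 733.3/23.44 = 31.28 mg/L.
Initial deficit D₀ = C_s − DO₀ = 9.77 − 7.081 = 2.689 mg/L.
D(1.43) = [0.260×31.28/(1.46−0.260)](e^(−0.260×1.43) − e^(−1.46×1.43)) + 2.689 e^(−1.46×1.43)
= 6.778 × (0.6895 − 0.1240) + 2.689 × 0.1240 = 4.167 mg/L.
DO = 9.77 − 4.167 = 5.603 mg/L.

DO ≈ 5.60 mg/L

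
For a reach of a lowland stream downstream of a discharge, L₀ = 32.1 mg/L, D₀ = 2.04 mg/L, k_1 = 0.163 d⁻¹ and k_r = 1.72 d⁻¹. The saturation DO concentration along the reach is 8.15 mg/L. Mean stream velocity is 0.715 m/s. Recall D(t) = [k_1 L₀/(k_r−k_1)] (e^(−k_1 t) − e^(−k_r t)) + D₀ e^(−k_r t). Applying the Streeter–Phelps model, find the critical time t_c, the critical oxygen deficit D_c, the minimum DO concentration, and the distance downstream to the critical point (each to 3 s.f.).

t_c ≈ 0.913 d; D_c ≈ 2.62 mg/L; min DO ≈ 5.53 mg/L; x_c ≈ 56.4 km

With k_r/k_1 = 10.55 and 1 − D₀(k_r−k_1)/(k_1 L₀) = 0.3929,
t_c = ln(10.55 × 0.3929) / (1.72 − 0.163) = ln(4.146) / 1.557 = 1.422/1.557 = 0.9135 d.
D_c = (k_1/k_r) L₀ e^(−k_1 t_c) = (0.163/1.72) × 32.1 × e^(−0.163×0.9135) = 0.09477 × 32.1 × 0.8617 = 2.621 mg/L.
Minimum DO = C_s − D_c = 8.15 − 2.621 = 5.529 mg/L.
x_c = v t_c = 0.715 m/s × 0.9135 d × 86400 s/d = 56430 m ≈ 56.4 km.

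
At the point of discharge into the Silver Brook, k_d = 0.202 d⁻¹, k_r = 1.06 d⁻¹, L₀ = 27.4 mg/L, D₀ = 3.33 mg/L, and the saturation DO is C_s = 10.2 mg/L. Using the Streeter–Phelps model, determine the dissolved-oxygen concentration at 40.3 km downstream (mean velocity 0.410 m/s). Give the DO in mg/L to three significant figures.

DO ≈ 6.01 mg/L

Travel time t = x/v = 40.3 km / (0.410 m/s) = 40300 m / 0.410 m/s = 98290 s = 1.138 d.
k_d L₀/(k_r−k_d) = 0.202×27.4/(1.06−0.202) = 5.535/0.8580 = 6.451 mg/L.
e^(−k_d t) = e^(−0.202×1.138) = 0.7947; e^(−k_r t) = e^(−1.06×1.138) = 0.2994.
D = 6.451 × (0.7947 − 0.2994) + 3.33 × 0.2994 = 3.195 + 0.9971 = 4.192 mg/L.
DO = C_s − D = 10.2 − 4.192 = 6.008 mg/L.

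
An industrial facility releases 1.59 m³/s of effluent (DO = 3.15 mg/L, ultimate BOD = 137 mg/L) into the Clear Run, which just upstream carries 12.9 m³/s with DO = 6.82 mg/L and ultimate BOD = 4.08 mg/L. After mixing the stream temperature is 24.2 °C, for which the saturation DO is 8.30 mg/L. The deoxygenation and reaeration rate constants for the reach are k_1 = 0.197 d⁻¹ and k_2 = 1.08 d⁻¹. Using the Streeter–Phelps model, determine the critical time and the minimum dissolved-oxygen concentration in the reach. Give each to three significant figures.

Mixed DO = (12.9×6.82 + 1.59×3.15)/(12.9+1.59) = 92.99/14.49 = 6.417 mg/L.
Mixed L₀ = (12.9×4.08 + 1.59×137)/(14.49) = 270.5/14.49 = 18.67 mg/L.
Initial deficit D₀ = C_s − DO₀ = 8.30 − 6.417 = 1.883 mg/L.
t_c = (1/0.8830) ln[(1.08/0.197)(1 − 1.883×0.8830/(0.197×18.67))] = 1.133 × ln(3.004) = 1.246 d.
D_c = (0.197/1.08) × 18.67 × e^(−0.197×1.246) = 0.1824 × 18.67 × 0.7824 = 2.664 mg/L.
Minimum DO = 8.30 − 2.664 = 5.636 mg/L.

t_c ≈ 1.25 d; minimum DO ≈ 5.64 mg/L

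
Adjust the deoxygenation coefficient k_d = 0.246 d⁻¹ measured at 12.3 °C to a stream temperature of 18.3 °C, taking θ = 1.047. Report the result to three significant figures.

k_d(T₂) = k_d(T₁) · θ^(T₂−T₁) = 0.246 × 1.047^(18.3−12.3)
= 0.246 × 1.047^6.00 = 0.246 × 1.317 = 0.3241 d⁻¹.

k_d ≈ 0.324 d⁻¹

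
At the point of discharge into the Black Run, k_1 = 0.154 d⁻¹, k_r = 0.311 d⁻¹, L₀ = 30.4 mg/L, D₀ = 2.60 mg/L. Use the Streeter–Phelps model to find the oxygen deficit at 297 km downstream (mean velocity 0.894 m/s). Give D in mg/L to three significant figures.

D ≈ 8.26 mg/L

Travel time t = x/v = 297 km / (0.894 m/s) = 297000 m / 0.894 m/s = 332200 s = 3.845 d.
k_1 L₀/(k_r−k_1) = 0.154×30.4/(0.311−0.154) = 4.682/0.1570 = 29.82 mg/L.
e^(−k_1 t) = e^(−0.154×3.845) = 0.5531; e^(−k_r t) = e^(−0.311×3.845) = 0.3025.
D = 29.82 × (0.5531 − 0.3025) + 2.60 × 0.3025 = 7.475 + 0.7864 = 8.262 mg/L.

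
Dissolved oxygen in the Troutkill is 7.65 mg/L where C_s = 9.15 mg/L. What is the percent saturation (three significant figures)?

% saturation = C/C_s × 100 = 7.65/9.15 × 100 = 83.6 %.

83.6 % saturation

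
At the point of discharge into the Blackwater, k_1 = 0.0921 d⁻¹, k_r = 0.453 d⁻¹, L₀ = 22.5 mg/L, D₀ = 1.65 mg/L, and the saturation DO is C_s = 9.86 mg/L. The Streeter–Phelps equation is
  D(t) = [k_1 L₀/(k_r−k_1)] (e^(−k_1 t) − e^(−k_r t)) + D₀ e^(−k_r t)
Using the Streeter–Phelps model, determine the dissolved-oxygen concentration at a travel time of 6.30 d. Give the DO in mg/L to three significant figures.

DO ≈ 6.88 mg/L

k_1 L₀/(k_r−k_1) = 0.0921×22.5/(0.453−0.0921) = 2.072/0.3609 = 5.742 mg/L.
e^(−k_1 t) = e^(−0.0921×6.300) = 0.5598; e^(−k_r t) = e^(−0.453×6.300) = 0.05762.
D = 5.742 × (0.5598 − 0.05762) + 1.65 × 0.05762 = 2.883 + 0.09507 = 2.978 mg/L.
DO = C_s − D = 9.86 − 2.978 = 6.882 mg/L.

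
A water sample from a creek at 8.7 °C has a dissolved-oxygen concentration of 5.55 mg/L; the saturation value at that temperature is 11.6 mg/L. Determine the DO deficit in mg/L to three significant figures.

D = C_s − C = 11.6 − 5.55 = 6.05 mg/L.

D ≈ 6.05 mg/L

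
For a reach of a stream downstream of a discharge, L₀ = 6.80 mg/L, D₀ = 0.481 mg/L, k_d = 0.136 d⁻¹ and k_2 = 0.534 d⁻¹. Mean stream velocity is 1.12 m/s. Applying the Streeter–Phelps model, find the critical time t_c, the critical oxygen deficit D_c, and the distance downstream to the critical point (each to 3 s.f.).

t_c ≈ 2.85 d; D_c ≈ 1.17 mg/L; x_c ≈ 276 km

With k_2/k_d = 3.926 and 1 − D₀(k_2−k_d)/(k_d L₀) = 0.7930,
t_c = ln(3.926 × 0.7930) / (0.534 − 0.136) = ln(3.114) / 0.3980 = 1.136/0.3980 = 2.854 d.
L(t_c) = L₀ e^(−k_d t_c) = 6.80 × 0.6783 = 4.613 mg/L, and at the critical point k_2 D_c = k_d L, so D_c = (0.136/0.534) × 4.613 = 1.175 mg/L.
x_c = v t_c = 1.12 m/s × 2.854 d × 86400 s/d = 276200 m ≈ 276 km.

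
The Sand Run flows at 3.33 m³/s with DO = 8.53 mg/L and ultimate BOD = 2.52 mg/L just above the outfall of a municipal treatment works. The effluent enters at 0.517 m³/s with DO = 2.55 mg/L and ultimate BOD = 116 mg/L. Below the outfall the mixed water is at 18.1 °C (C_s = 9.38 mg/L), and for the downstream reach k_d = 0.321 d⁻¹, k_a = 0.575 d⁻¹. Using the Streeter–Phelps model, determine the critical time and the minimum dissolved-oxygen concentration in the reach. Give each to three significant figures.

t_c ≈ 1.99 d; minimum DO ≈ 4.15 mg/L

Mixed DO = (3.33×8.53 + 0.517×2.55)/(3.33+0.517) = 29.72/3.847 = 7.726 mg/L.
Mixed L₀ = (3.33×2.52 + 0.517×116)/(3.847) = 68.36/3.847 = 17.77 mg/L.
Initial deficit D₀ = C_s − DO₀ = 9.38 − 7.726 = 1.654 mg/L.
t_c = (1/0.2540) ln[(0.575/0.321)(1 − 1.654×0.2540/(0.321×17.77))] = 3.937 × ln(1.659) = 1.994 d.
D_c = (0.321/0.575) × 17.77 × e^(−0.321×1.994) = 0.5583 × 17.77 × 0.5273 = 5.231 mg/L.
Minimum DO = 9.38 − 5.231 = 4.149 mg/L.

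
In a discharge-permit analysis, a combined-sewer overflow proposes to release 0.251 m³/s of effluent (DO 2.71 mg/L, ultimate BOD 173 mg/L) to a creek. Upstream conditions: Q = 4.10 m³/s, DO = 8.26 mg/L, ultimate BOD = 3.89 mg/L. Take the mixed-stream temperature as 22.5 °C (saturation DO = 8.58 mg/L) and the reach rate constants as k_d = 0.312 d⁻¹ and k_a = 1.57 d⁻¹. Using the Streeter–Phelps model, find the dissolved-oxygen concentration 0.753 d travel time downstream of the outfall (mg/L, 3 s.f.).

Mixed DO = (4.10×8.26 + 0.251×2.71)/(4.10+0.251) = 34.55/4.351 = 7.940 mg/L.
Mixed L₀ = (4.10×3.89 + 0.251×173)/(4.351) = 59.37/4.351 = 13.65 mg/L.
Initial deficit D₀ = C_s − DO₀ = 8.58 − 7.940 = 0.6402 mg/L.
D(0.753) = [0.312×13.65/(1.57−0.312)](e^(−0.312×0.753) − e^(−1.57×0.753)) + 0.6402 e^(−1.57×0.753)
= 3.384 × (0.7906 − 0.3066) + 0.6402 × 0.3066 = 1.834 mg/L.
DO = 8.58 − 1.834 = 6.746 mg/L.

DO ≈ 6.75 mg/L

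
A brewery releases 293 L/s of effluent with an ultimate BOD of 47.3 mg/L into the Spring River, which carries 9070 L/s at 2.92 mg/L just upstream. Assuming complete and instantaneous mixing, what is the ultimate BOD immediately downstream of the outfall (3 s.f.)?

Flow-weighted mixing: C = (Q_r C_r + Q_w C_w)/(Q_r + Q_w)
= (9070×2.92 + 293×47.3)/(9070 + 293) = 40340/9363 = 4.309 mg/L.

4.31 mg/L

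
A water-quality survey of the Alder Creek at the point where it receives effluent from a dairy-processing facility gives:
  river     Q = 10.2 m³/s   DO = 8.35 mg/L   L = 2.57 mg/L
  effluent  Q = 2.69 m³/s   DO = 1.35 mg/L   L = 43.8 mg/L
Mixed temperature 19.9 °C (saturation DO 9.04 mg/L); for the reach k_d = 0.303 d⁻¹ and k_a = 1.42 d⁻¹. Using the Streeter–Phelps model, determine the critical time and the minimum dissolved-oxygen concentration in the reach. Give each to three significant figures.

Mixed DO = (10.2×8.35 + 2.69×1.35)/(10.2+2.69) = 88.80/12.89 = 6.889 mg/L.
Mixed L₀ = (10.2×2.57 + 2.69×43.8)/(12.89) = 144.0/12.89 = 11.17 mg/L.
Initial deficit D₀ = C_s − DO₀ = 9.04 − 6.889 = 2.151 mg/L.
t_c = (1/1.117) ln[(1.42/0.303)(1 − 2.151×1.117/(0.303×11.17))] = 0.8953 × ln(1.361) = 0.2760 d.
D_c = (0.303/1.42) × 11.17 × e^(−0.303×0.2760) = 0.2134 × 11.17 × 0.9198 = 2.193 mg/L.
Minimum DO = 9.04 − 2.193 = 6.847 mg/L.

t_c ≈ 0.276 d; minimum DO ≈ 6.85 mg/L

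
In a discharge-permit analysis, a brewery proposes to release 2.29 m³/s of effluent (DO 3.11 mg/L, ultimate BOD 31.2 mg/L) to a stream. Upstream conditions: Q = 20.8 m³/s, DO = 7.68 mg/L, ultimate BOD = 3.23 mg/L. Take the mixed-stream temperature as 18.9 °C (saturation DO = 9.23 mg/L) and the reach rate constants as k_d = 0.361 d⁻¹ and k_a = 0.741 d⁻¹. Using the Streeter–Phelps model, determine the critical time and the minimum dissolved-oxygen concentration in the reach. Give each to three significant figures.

Mixed DO = (20.8×7.68 + 2.29×3.11)/(20.8+2.29) = 166.9/23.09 = 7.227 mg/L.
Mixed L₀ = (20.8×3.23 + 2.29×31.2)/(23.09) = 138.6/23.09 = 6.004 mg/L.
Initial deficit D₀ = C_s − DO₀ = 9.23 − 7.227 = 2.003 mg/L.
t_c = (1/0.3800) ln[(0.741/0.361)(1 − 2.003×0.3800/(0.361×6.004))] = 2.632 × ln(1.332) = 0.7539 d.
D_c = (0.361/0.741) × 6.004 × e^(−0.361×0.7539) = 0.4872 × 6.004 × 0.7617 = 2.228 mg/L.
Minimum DO = 9.23 − 2.228 = 7.002 mg/L.

t_c ≈ 0.754 d; minimum DO ≈ 7.00 mg/L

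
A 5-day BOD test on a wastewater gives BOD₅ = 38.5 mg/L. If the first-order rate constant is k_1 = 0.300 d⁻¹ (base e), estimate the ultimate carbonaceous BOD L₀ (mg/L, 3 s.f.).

L₀ ≈ 49.6 mg/L

BOD₅ = L₀(1 − e^(−5k_1)) ⇒ L₀ = BOD₅ / (1 − e^(−5×0.300))
= 38.5 / (1 − 0.2231) = 38.5 / 0.7769 = 49.56 mg/L.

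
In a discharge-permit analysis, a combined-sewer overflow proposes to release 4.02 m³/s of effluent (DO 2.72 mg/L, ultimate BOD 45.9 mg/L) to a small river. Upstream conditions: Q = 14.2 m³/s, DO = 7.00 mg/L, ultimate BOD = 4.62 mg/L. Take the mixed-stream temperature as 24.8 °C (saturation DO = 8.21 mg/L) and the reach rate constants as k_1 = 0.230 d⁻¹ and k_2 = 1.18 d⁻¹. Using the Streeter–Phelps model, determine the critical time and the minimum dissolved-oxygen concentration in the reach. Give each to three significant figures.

t_c ≈ 0.622 d; minimum DO ≈ 5.89 mg/L

Mixed DO = (14.2×7.00 + 4.02×2.72)/(14.2+4.02) = 110.3/18.22 = 6.056 mg/L.
Mixed L₀ = (14.2×4.62 + 4.02×45.9)/(18.22) = 250.1/18.22 = 13.73 mg/L.
Initial deficit D₀ = C_s − DO₀ = 8.21 − 6.056 = 2.154 mg/L.
t_c = (1/0.9500) ln[(1.18/0.230)(1 − 2.154×0.9500/(0.230×13.73))] = 1.053 × ln(1.805) = 0.6216 d.
D_c = (0.230/1.18) × 13.73 × e^(−0.230×0.6216) = 0.1949 × 13.73 × 0.8668 = 2.319 mg/L.
Minimum DO = 8.21 − 2.319 = 5.891 mg/L.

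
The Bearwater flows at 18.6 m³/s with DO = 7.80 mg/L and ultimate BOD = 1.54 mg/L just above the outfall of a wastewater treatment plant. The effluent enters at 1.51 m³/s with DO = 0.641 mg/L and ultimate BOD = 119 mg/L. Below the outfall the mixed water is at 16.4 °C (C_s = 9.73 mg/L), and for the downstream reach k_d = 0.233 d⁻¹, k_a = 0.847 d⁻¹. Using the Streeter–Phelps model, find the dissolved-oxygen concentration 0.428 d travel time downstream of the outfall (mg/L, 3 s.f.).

Mixed DO = (18.6×7.80 + 1.51×0.641)/(18.6+1.51) = 146.0/20.11 = 7.262 mg/L.
Mixed L₀ = (18.6×1.54 + 1.51×119)/(20.11) = 208.3/20.11 = 10.36 mg/L.
Initial deficit D₀ = C_s − DO₀ = 9.73 − 7.262 = 2.468 mg/L.
D(0.428) = [0.233×10.36/(0.847−0.233)](e^(−0.233×0.428) − e^(−0.847×0.428)) + 2.468 e^(−0.847×0.428)
= 3.931 × (0.9051 − 0.6959) + 2.468 × 0.6959 = 2.540 mg/L.
DO = 9.73 − 2.540 = 7.190 mg/L.

DO ≈ 7.19 mg/L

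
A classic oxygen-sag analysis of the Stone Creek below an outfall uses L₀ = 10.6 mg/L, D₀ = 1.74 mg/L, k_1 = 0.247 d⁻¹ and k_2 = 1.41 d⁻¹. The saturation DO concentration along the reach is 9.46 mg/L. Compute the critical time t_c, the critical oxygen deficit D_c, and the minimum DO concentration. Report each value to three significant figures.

With k_2/k_1 = 5.709 and 1 − D₀(k_2−k_1)/(k_1 L₀) = 0.2271,
t_c = ln(5.709 × 0.2271) / (1.41 − 0.247) = ln(1.296) / 1.163 = 0.2596/1.163 = 0.2232 d.
D_c = (k_1/k_2) L₀ e^(−k_1 t_c) = (0.247/1.41) × 10.6 × e^(−0.247×0.2232) = 0.1752 × 10.6 × 0.9464 = 1.757 mg/L.
Minimum DO = C_s − D_c = 9.46 − 1.757 = 7.703 mg/L.

t_c ≈ 0.223 d; D_c ≈ 1.76 mg/L; min DO ≈ 7.70 mg/L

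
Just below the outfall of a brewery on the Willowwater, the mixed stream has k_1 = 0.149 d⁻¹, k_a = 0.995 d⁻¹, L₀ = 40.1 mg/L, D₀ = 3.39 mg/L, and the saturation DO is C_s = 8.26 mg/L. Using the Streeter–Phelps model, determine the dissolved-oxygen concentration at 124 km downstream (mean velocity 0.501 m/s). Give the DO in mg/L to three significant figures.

DO ≈ 3.86 mg/L

Travel time t = x/v = 124 km / (0.501 m/s) = 124000 m / 0.501 m/s = 247500 s = 2.865 d.
k_1 L₀/(k_a−k_1) = 0.149×40.1/(0.995−0.149) = 5.975/0.8460 = 7.063 mg/L.
e^(−k_1 t) = e^(−0.149×2.865) = 0.6526; e^(−k_a t) = e^(−0.995×2.865) = 0.05783.
D = 7.063 × (0.6526 − 0.05783) + 3.39 × 0.05783 = 4.200 + 0.1960 = 4.396 mg/L.
DO = C_s − D = 8.26 − 4.396 = 3.864 mg/L.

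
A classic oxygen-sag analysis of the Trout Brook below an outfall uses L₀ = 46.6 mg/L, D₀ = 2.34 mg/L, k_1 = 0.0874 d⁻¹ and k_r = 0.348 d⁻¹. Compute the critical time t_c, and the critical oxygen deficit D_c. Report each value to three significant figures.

t_c ≈ 4.68 d; D_c ≈ 7.77 mg/L

At the critical point dD/dt = 0, so k_1 L₀ e^(−k_1 t) = k_r D. Substituting D(t) from the Streeter–Phelps equation and solving for t gives
t_c = ln[(k_r/k_1)(1 − D₀(k_r−k_1)/(k_1 L₀))] / (k_r−k_1).
Here k_r−k_1 = 0.2606 d⁻¹ and 1 − D₀(k_r−k_1)/(k_1 L₀) = 1 − 2.34×0.2606/(0.0874×46.6) = 0.8503, so
t_c = ln(3.982 × 0.8503) / 0.2606 = 1.220 / 0.2606 = 4.680 d.
D_c = (k_1/k_r) L₀ e^(−k_1 t_c) = (0.0874/0.348) × 46.6 × e^(−0.0874×4.680) = 0.2511 × 46.6 × 0.6643 = 7.775 mg/L.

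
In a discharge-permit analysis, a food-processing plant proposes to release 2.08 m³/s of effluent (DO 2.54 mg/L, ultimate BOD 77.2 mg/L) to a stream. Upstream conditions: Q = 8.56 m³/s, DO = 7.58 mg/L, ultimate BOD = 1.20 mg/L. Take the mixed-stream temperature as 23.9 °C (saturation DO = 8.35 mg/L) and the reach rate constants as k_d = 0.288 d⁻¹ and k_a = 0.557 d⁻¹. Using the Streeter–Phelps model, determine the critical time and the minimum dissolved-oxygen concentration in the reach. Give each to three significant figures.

t_c ≈ 2.05 d; minimum DO ≈ 3.75 mg/L

Mixed DO = (8.56×7.58 + 2.08×2.54)/(8.56+2.08) = 70.17/10.64 = 6.595 mg/L.
Mixed L₀ = (8.56×1.20 + 2.08×77.2)/(10.64) = 170.8/10.64 = 16.06 mg/L.
Initial deficit D₀ = C_s − DO₀ = 8.35 − 6.595 = 1.755 mg/L.
t_c = (1/0.2690) ln[(0.557/0.288)(1 − 1.755×0.2690/(0.288×16.06))] = 3.717 × ln(1.737) = 2.052 d.
D_c = (0.288/0.557) × 16.06 × e^(−0.288×2.052) = 0.5171 × 16.06 × 0.5538 = 4.598 mg/L.
Minimum DO = 8.35 − 4.598 = 3.752 mg/L.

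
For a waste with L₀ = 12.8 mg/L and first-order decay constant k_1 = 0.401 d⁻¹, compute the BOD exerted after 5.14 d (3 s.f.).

y_t = L₀(1 − e^(−k_1 t)) = 12.8 × (1 − e^(−0.401×5.14))
= 12.8 × (1 − 0.1273) = 12.8 × 0.8727 = 11.17 mg/L.

y ≈ 11.2 mg/L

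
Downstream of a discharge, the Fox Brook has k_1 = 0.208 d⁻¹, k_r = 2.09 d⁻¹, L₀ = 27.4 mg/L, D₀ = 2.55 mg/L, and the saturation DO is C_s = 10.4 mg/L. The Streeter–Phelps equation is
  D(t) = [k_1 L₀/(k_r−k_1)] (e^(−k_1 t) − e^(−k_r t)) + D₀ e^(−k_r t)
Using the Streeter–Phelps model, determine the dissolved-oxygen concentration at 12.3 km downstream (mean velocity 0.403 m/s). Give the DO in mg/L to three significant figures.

DO ≈ 7.81 mg/L

Travel time t = x/v = 12.3 km / (0.403 m/s) = 12300 m / 0.403 m/s = 30520 s = 0.3533 d.
k_1 L₀/(k_r−k_1) = 0.208×27.4/(2.09−0.208) = 5.699/1.882 = 3.028 mg/L.
e^(−k_1 t) = e^(−0.208×0.3533) = 0.9292; e^(−k_r t) = e^(−2.09×0.3533) = 0.4779.
D = 3.028 × (0.9292 − 0.4779) + 2.55 × 0.4779 = 1.366 + 1.219 = 2.585 mg/L.
DO = C_s − D = 10.4 − 2.585 = 7.815 mg/L.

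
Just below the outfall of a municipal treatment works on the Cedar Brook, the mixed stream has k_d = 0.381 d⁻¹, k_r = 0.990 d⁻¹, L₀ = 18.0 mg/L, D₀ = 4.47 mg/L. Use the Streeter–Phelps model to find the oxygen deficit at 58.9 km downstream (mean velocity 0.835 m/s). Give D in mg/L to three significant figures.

Travel time t = x/v = 58.9 km / (0.835 m/s) = 58900 m / 0.835 m/s = 70540 s = 0.8164 d.
k_d L₀/(k_r−k_d) = 0.381×18.0/(0.990−0.381) = 6.858/0.6090 = 11.26 mg/L.
e^(−k_d t) = e^(−0.381×0.8164) = 0.7327; e^(−k_r t) = e^(−0.990×0.8164) = 0.4456.
D = 11.26 × (0.7327 − 0.4456) + 4.47 × 0.4456 = 3.232 + 1.992 = 5.224 mg/L.

D ≈ 5.22 mg/L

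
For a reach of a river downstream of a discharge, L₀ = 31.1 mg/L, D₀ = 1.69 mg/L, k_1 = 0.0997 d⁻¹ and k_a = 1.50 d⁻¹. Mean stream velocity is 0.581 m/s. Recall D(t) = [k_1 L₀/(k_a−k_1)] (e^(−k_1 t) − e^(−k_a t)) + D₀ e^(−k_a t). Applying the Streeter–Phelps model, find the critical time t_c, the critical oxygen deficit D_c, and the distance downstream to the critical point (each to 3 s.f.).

With k_a/k_1 = 15.05 and 1 − D₀(k_a−k_1)/(k_1 L₀) = 0.2368,
t_c = ln(15.05 × 0.2368) / (1.50 − 0.0997) = ln(3.562) / 1.400 = 1.270/1.400 = 0.9072 d.
L(t_c) = L₀ e^(−k_1 t_c) = 31.1 × 0.9135 = 28.41 mg/L, and at the critical point k_a D_c = k_1 L, so D_c = (0.0997/1.50) × 28.41 = 1.888 mg/L.
x_c = v t_c = 0.581 m/s × 0.9072 d × 86400 s/d = 45540 m ≈ 45.5 km.

t_c ≈ 0.907 d; D_c ≈ 1.89 mg/L; x_c ≈ 45.5 km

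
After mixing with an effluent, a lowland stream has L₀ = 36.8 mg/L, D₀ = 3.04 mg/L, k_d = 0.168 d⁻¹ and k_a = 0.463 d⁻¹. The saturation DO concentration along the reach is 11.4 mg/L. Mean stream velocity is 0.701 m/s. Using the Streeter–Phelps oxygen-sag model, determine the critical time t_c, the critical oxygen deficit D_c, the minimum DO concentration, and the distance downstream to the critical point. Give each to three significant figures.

At the critical point dD/dt = 0, so k_d L₀ e^(−k_d t) = k_a D. Substituting D(t) from the Streeter–Phelps equation and solving for t gives
t_c = ln[(k_a/k_d)(1 − D₀(k_a−k_d)/(k_d L₀))] / (k_a−k_d).
Here k_a−k_d = 0.2950 d⁻¹ and 1 − D₀(k_a−k_d)/(k_d L₀) = 1 − 3.04×0.2950/(0.168×36.8) = 0.8549, so
t_c = ln(2.756 × 0.8549) / 0.2950 = 0.8570 / 0.2950 = 2.905 d.
D_c = (k_d/k_a) L₀ e^(−k_d t_c) = (0.168/0.463) × 36.8 × e^(−0.168×2.905) = 0.3629 × 36.8 × 0.6138 = 8.196 mg/L.
Minimum DO = C_s − D_c = 11.4 − 8.196 = 3.204 mg/L.
x_c = v t_c = 0.701 m/s × 2.905 d × 86400 s/d = 176000 m ≈ 176 km.

t_c ≈ 2.91 d; D_c ≈ 8.20 mg/L; min DO ≈ 3.20 mg/L; x_c ≈ 176 km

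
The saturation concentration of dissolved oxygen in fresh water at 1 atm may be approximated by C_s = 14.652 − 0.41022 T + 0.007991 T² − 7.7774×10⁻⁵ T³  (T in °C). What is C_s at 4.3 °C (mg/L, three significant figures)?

C_s = 14.652 − 0.41022×4.3 + 0.007991×4.3² − 7.7774×10⁻⁵×4.3³ = 13.03 mg/L.

C_s ≈ 13.0 mg/L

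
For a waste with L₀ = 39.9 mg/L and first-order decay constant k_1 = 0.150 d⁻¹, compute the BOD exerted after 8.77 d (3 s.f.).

y ≈ 29.2 mg/L

y_t = L₀(1 − e^(−k_1 t)) = 39.9 × (1 − e^(−0.150×8.77))
= 39.9 × (1 − 0.2683) = 39.9 × 0.7317 = 29.19 mg/L.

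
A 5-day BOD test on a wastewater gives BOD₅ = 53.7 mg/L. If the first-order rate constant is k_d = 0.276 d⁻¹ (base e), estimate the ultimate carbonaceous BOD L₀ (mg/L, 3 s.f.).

BOD₅ = L₀(1 − e^(−5k_d)) ⇒ L₀ = BOD₅ / (1 − e^(−5×0.276))
= 53.7 / (1 − 0.2516) = 53.7 / 0.7484 = 71.75 mg/L.

L₀ ≈ 71.8 mg/L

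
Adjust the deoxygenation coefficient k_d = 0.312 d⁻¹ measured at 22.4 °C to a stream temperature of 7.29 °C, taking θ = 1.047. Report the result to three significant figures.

k_d ≈ 0.156 d⁻¹

k_d(T₂) = k_d(T₁) · θ^(T₂−T₁) = 0.312 × 1.047^(7.29−22.4)
= 0.312 × 1.047^-15.1 = 0.312 × 0.4996 = 0.1559 d⁻¹.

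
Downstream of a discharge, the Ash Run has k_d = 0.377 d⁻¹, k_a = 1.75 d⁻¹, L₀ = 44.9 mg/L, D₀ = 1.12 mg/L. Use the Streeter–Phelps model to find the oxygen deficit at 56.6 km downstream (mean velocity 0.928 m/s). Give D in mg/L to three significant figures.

Travel time t = x/v = 56.6 km / (0.928 m/s) = 56600 m / 0.928 m/s = 60990 s = 0.7059 d.
k_d L₀/(k_a−k_d) = 0.377×44.9/(1.75−0.377) = 16.93/1.373 = 12.33 mg/L.
e^(−k_d t) = e^(−0.377×0.7059) = 0.7663; e^(−k_a t) = e^(−1.75×0.7059) = 0.2907.
D = 12.33 × (0.7663 − 0.2907) + 1.12 × 0.2907 = 5.864 + 0.3256 = 6.189 mg/L.

D ≈ 6.19 mg/L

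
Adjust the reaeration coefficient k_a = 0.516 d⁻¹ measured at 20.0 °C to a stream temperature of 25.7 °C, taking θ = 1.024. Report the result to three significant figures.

k_a(T₂) = k_a(T₁) · θ^(T₂−T₁) = 0.516 × 1.024^(25.7−20.0)
= 0.516 × 1.024^5.70 = 0.516 × 1.145 = 0.5907 d⁻¹.

k_a ≈ 0.591 d⁻¹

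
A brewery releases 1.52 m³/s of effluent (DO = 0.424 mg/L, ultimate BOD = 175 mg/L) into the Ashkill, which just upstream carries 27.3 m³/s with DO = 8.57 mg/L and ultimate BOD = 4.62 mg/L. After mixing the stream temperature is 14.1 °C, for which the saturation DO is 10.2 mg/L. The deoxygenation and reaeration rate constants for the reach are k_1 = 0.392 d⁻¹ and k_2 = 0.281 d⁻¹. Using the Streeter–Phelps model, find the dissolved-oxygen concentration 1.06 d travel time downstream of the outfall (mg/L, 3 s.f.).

DO ≈ 4.71 mg/L

Mixed DO = (27.3×8.57 + 1.52×0.424)/(27.3+1.52) = 234.6/28.82 = 8.140 mg/L.
Mixed L₀ = (27.3×4.62 + 1.52×175)/(28.82) = 392.1/28.82 = 13.61 mg/L.
Initial deficit D₀ = C_s − DO₀ = 10.2 − 8.140 = 2.060 mg/L.
D(1.06) = [0.392×13.61/(0.281−0.392)](e^(−0.392×1.06) − e^(−0.281×1.06)) + 2.060 e^(−0.281×1.06)
= -48.05 × (0.6600 − 0.7424) + 2.060 × 0.7424 = 5.489 mg/L.
DO = 10.2 − 5.489 = 4.711 mg/L.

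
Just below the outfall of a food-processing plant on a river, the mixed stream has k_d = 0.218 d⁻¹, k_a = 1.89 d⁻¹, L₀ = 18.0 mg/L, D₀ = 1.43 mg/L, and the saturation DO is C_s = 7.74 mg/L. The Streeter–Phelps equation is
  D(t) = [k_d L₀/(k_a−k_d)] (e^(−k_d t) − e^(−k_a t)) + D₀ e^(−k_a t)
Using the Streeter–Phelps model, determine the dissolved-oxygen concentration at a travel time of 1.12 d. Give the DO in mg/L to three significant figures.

k_d L₀/(k_a−k_d) = 0.218×18.0/(1.89−0.218) = 3.924/1.672 = 2.347 mg/L.
e^(−k_d t) = e^(−0.218×1.120) = 0.7834; e^(−k_a t) = e^(−1.89×1.120) = 0.1204.
D = 2.347 × (0.7834 − 0.1204) + 1.43 × 0.1204 = 1.556 + 0.1722 = 1.728 mg/L.
DO = C_s − D = 7.74 − 1.728 = 6.012 mg/L.

DO ≈ 6.01 mg/L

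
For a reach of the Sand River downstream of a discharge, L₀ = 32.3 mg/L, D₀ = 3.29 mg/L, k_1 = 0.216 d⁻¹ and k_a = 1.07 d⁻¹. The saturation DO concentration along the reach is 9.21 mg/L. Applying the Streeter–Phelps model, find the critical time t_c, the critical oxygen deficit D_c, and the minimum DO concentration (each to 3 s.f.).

t_c = [1/(k_a−k_1)] ln[(k_a/k_1)(1 − D₀(k_a−k_1)/(k_1 L₀))]
= [1/(1.07−0.216)] ln[(1.07/0.216)(1 − 3.29×0.8540/(0.216×32.3))]
= (1/0.8540) ln[4.954 × 0.5973] = 1.171 × ln(2.959) = 1.171 × 1.085 = 1.270 d.
L(t_c) = L₀ e^(−k_1 t_c) = 32.3 × 0.7601 = 24.55 mg/L, and at the critical point k_a D_c = k_1 L, so D_c = (0.216/1.07) × 24.55 = 4.956 mg/L.
Minimum DO = C_s − D_c = 9.21 − 4.956 = 4.254 mg/L.

t_c ≈ 1.27 d; D_c ≈ 4.96 mg/L; min DO ≈ 4.25 mg/L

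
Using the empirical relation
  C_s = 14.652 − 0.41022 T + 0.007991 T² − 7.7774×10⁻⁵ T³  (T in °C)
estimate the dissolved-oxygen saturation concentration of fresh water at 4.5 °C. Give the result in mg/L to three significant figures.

C_s ≈ 13.0 mg/L

C_s = 14.652 − 0.41022×4.5 + 0.007991×4.5² − 7.7774×10⁻⁵×4.5³ = 12.96 mg/L.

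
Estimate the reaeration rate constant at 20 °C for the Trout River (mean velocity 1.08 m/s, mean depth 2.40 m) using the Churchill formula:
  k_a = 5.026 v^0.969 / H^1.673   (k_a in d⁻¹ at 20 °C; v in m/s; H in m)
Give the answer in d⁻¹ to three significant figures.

k_a ≈ 1.25 d⁻¹

k_a = 5.026 × 1.08^0.969 / 2.40^1.673 = 5.026 × 1.077 / 4.326 = 1.252 d⁻¹.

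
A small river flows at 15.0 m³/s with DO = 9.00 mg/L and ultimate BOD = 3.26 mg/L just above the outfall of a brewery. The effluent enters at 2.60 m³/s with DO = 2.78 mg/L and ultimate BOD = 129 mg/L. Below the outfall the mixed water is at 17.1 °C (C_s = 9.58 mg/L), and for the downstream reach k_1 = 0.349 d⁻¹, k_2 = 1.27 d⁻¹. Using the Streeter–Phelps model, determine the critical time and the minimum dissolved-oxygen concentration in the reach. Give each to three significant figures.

t_c ≈ 1.19 d; minimum DO ≈ 5.61 mg/L

Mixed DO = (15.0×9.00 + 2.60×2.78)/(15.0+2.60) = 142.2/17.60 = 8.081 mg/L.
Mixed L₀ = (15.0×3.26 + 2.60×129)/(17.60) = 384.3/17.60 = 21.84 mg/L.
Initial deficit D₀ = C_s − DO₀ = 9.58 − 8.081 = 1.499 mg/L.
t_c = (1/0.9210) ln[(1.27/0.349)(1 − 1.499×0.9210/(0.349×21.84))] = 1.086 × ln(2.980) = 1.186 d.
D_c = (0.349/1.27) × 21.84 × e^(−0.349×1.186) = 0.2748 × 21.84 × 0.6612 = 3.967 mg/L.
Minimum DO = 9.58 − 3.967 = 5.613 mg/L.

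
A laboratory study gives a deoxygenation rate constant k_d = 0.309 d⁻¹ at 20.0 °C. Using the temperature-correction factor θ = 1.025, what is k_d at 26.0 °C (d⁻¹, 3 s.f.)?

k_d ≈ 0.358 d⁻¹

k_d(T₂) = k_d(T₁) · θ^(T₂−T₁) = 0.309 × 1.025^(26.0−20.0)
= 0.309 × 1.025^6.00 = 0.309 × 1.160 = 0.3583 d⁻¹.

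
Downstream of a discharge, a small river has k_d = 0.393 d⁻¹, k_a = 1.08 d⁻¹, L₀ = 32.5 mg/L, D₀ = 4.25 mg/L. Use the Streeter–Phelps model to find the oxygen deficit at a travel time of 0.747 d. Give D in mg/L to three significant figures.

k_d L₀/(k_a−k_d) = 0.393×32.5/(1.08−0.393) = 12.77/0.6870 = 18.59 mg/L.
e^(−k_d t) = e^(−0.393×0.7470) = 0.7456; e^(−k_a t) = e^(−1.08×0.7470) = 0.4463.
D = 18.59 × (0.7456 − 0.4463) + 4.25 × 0.4463 = 5.564 + 1.897 = 7.461 mg/L.

D ≈ 7.46 mg/L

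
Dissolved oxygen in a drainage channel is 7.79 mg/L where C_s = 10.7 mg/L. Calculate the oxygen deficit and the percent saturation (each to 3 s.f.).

D = C_s − C = 10.7 − 7.79 = 2.91 mg/L.
% saturation = 7.79/10.7 × 100 = 72.8 %.

D ≈ 2.91 mg/L; 72.8 % saturation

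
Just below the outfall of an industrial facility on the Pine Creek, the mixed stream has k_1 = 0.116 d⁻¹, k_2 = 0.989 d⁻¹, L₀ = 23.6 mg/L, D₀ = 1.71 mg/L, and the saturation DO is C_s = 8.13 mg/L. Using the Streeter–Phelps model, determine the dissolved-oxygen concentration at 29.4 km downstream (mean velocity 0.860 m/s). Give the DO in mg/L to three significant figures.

DO ≈ 6.10 mg/L

Travel time t = x/v = 29.4 km / (0.860 m/s) = 29400 m / 0.860 m/s = 34190 s = 0.3957 d.
k_1 L₀/(k_2−k_1) = 0.116×23.6/(0.989−0.116) = 2.738/0.8730 = 3.136 mg/L.
e^(−k_1 t) = e^(−0.116×0.3957) = 0.9551; e^(−k_2 t) = e^(−0.989×0.3957) = 0.6762.
D = 3.136 × (0.9551 − 0.6762) + 1.71 × 0.6762 = 0.8748 + 1.156 = 2.031 mg/L.
DO = C_s − D = 8.13 − 2.031 = 6.099 mg/L.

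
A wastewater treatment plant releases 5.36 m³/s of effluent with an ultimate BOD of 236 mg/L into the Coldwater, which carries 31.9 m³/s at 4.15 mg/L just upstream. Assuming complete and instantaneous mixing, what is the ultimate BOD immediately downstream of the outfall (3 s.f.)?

37.5 mg/L

Flow-weighted mixing: C = (Q_r C_r + Q_w C_w)/(Q_r + Q_w)
= (31.9×4.15 + 5.36×236)/(31.9 + 5.36) = 1397/37.26 = 37.50 mg/L.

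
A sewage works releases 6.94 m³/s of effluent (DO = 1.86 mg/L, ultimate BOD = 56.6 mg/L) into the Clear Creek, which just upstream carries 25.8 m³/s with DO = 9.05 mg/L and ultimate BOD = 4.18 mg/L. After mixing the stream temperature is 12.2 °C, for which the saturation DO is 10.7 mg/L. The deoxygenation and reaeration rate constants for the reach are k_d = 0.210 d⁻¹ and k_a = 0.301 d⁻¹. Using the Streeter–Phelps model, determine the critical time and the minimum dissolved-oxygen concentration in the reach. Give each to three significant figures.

Mixed DO = (25.8×9.05 + 6.94×1.86)/(25.8+6.94) = 246.4/32.74 = 7.526 mg/L.
Mixed L₀ = (25.8×4.18 + 6.94×56.6)/(32.74) = 500.6/32.74 = 15.29 mg/L.
Initial deficit D₀ = C_s − DO₀ = 10.7 − 7.526 = 3.174 mg/L.
t_c = (1/0.09100) ln[(0.301/0.210)(1 − 3.174×0.09100/(0.210×15.29))] = 10.99 × ln(1.304) = 2.920 d.
D_c = (0.210/0.301) × 15.29 × e^(−0.210×2.920) = 0.6977 × 15.29 × 0.5416 = 5.778 mg/L.
Minimum DO = 10.7 − 5.778 = 4.922 mg/L.

t_c ≈ 2.92 d; minimum DO ≈ 4.92 mg/L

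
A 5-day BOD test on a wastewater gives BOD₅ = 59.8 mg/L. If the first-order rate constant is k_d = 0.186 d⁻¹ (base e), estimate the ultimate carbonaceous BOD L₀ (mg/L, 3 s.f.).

L₀ ≈ 98.8 mg/L

BOD₅ = L₀(1 − e^(−5k_d)) ⇒ L₀ = BOD₅ / (1 − e^(−5×0.186))
= 59.8 / (1 − 0.3946) = 59.8 / 0.6054 = 98.77 mg/L.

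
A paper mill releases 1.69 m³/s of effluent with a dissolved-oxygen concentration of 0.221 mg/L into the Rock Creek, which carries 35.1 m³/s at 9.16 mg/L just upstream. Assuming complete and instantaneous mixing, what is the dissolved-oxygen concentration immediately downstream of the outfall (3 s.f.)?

8.75 mg/L

Flow-weighted mixing: C = (Q_r C_r + Q_w C_w)/(Q_r + Q_w)
= (35.1×9.16 + 1.69×0.221)/(35.1 + 1.69) = 321.9/36.79 = 8.749 mg/L.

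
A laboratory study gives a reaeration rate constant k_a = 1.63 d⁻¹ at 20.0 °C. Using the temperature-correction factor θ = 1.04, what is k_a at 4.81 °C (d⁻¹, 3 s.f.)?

k_a ≈ 0.898 d⁻¹

k_a(T₂) = k_a(T₁) · θ^(T₂−T₁) = 1.63 × 1.04^(4.81−20.0)
= 1.63 × 1.04^-15.2 = 1.63 × 0.5511 = 0.8984 d⁻¹.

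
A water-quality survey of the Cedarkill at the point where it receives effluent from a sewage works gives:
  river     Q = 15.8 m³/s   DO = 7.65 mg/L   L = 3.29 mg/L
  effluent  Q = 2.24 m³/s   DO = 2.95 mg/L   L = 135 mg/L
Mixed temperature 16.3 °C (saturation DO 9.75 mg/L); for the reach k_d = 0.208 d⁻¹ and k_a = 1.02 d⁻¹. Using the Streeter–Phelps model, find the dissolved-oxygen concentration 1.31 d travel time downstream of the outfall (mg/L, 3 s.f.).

DO ≈ 6.54 mg/L

Mixed DO = (15.8×7.65 + 2.24×2.95)/(15.8+2.24) = 127.5/18.04 = 7.066 mg/L.
Mixed L₀ = (15.8×3.29 + 2.24×135)/(18.04) = 354.4/18.04 = 19.64 mg/L.
Initial deficit D₀ = C_s − DO₀ = 9.75 − 7.066 = 2.684 mg/L.
D(1.31) = [0.208×19.64/(1.02−0.208)](e^(−0.208×1.31) − e^(−1.02×1.31)) + 2.684 e^(−1.02×1.31)
= 5.032 × (0.7615 − 0.2628) + 2.684 × 0.2628 = 3.215 mg/L.
DO = 9.75 − 3.215 = 6.535 mg/L.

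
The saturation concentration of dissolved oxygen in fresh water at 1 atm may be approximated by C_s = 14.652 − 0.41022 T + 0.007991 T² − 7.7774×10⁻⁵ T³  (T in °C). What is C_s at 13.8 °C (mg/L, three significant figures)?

C_s = 14.652 − 0.41022×13.8 + 0.007991×13.8² − 7.7774×10⁻⁵×13.8³ = 10.31 mg/L.

C_s ≈ 10.3 mg/L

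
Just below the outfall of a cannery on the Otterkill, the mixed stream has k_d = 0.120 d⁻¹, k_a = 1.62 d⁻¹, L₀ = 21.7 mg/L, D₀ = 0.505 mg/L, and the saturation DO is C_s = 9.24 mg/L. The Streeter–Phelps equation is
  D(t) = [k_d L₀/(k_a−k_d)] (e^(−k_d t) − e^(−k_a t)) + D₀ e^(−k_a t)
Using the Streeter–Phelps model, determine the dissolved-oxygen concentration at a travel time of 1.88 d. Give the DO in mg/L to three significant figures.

k_d L₀/(k_a−k_d) = 0.120×21.7/(1.62−0.120) = 2.604/1.500 = 1.736 mg/L.
e^(−k_d t) = e^(−0.120×1.880) = 0.7980; e^(−k_a t) = e^(−1.62×1.880) = 0.04757.
D = 1.736 × (0.7980 − 0.04757) + 0.505 × 0.04757 = 1.303 + 0.02402 = 1.327 mg/L.
DO = C_s − D = 9.24 − 1.327 = 7.913 mg/L.

DO ≈ 7.91 mg/L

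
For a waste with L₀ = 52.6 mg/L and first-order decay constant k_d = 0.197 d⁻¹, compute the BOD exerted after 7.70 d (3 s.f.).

y_t = L₀(1 − e^(−k_d t)) = 52.6 × (1 − e^(−0.197×7.70))
= 52.6 × (1 − 0.2194) = 52.6 × 0.7806 = 41.06 mg/L.

y ≈ 41.1 mg/L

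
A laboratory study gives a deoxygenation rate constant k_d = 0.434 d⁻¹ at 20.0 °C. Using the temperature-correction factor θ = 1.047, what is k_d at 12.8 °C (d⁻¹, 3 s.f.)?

k_d(T₂) = k_d(T₁) · θ^(T₂−T₁) = 0.434 × 1.047^(12.8−20.0)
= 0.434 × 1.047^-7.20 = 0.434 × 0.7184 = 0.3118 d⁻¹.

k_d ≈ 0.312 d⁻¹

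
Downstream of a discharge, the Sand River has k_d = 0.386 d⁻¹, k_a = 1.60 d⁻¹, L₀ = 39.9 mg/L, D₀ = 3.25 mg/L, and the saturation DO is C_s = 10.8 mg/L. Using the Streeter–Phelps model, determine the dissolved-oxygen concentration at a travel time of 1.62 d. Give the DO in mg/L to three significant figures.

k_d L₀/(k_a−k_d) = 0.386×39.9/(1.60−0.386) = 15.40/1.214 = 12.69 mg/L.
e^(−k_d t) = e^(−0.386×1.620) = 0.5351; e^(−k_a t) = e^(−1.60×1.620) = 0.07487.
D = 12.69 × (0.5351 − 0.07487) + 3.25 × 0.07487 = 5.839 + 0.2433 = 6.082 mg/L.
DO = C_s − D = 10.8 − 6.082 = 4.718 mg/L.

DO ≈ 4.72 mg/L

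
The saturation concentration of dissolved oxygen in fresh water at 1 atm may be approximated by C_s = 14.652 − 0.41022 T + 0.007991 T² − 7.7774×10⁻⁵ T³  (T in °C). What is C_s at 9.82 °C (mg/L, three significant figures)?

C_s ≈ 11.3 mg/L

C_s = 14.652 − 0.41022×9.82 + 0.007991×9.82² − 7.7774×10⁻⁵×9.82³ = 11.32 mg/L.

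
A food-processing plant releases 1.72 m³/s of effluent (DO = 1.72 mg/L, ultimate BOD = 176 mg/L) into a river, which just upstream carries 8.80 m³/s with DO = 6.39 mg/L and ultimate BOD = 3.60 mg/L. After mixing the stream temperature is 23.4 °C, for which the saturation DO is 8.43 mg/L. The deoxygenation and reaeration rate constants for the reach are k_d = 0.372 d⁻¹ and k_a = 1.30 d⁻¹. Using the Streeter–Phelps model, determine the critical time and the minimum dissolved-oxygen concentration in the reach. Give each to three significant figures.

Mixed DO = (8.80×6.39 + 1.72×1.72)/(8.80+1.72) = 59.19/10.52 = 5.626 mg/L.
Mixed L₀ = (8.80×3.60 + 1.72×176)/(10.52) = 334.4/10.52 = 31.79 mg/L.
Initial deficit D₀ = C_s − DO₀ = 8.43 − 5.626 = 2.804 mg/L.
t_c = (1/0.9280) ln[(1.30/0.372)(1 − 2.804×0.9280/(0.372×31.79))] = 1.078 × ln(2.726) = 1.081 d.
D_c = (0.372/1.30) × 31.79 × e^(−0.372×1.081) = 0.2862 × 31.79 × 0.6690 = 6.085 mg/L.
Minimum DO = 8.43 − 6.085 = 2.345 mg/L.

t_c ≈ 1.08 d; minimum DO ≈ 2.34 mg/L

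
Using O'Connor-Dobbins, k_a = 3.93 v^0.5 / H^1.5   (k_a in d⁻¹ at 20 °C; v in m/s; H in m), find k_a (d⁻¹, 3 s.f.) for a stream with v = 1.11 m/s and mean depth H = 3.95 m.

k_a ≈ 0.527 d⁻¹

k_a = 3.93 × 1.11^0.5 / 3.95^1.5 = 3.93 × 1.054 / 7.850 = 0.5274 d⁻¹.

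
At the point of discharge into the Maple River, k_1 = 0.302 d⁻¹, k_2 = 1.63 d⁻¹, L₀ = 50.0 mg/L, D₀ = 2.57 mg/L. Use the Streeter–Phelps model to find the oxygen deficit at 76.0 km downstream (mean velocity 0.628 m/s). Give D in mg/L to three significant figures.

D ≈ 6.55 mg/L

Travel time t = x/v = 76.0 km / (0.628 m/s) = 76000 m / 0.628 m/s = 121000 s = 1.401 d.
k_1 L₀/(k_2−k_1) = 0.302×50.0/(1.63−0.302) = 15.10/1.328 = 11.37 mg/L.
e^(−k_1 t) = e^(−0.302×1.401) = 0.6551; e^(−k_2 t) = e^(−1.63×1.401) = 0.1020.
D = 11.37 × (0.6551 − 0.1020) + 2.57 × 0.1020 = 6.289 + 0.2621 = 6.551 mg/L.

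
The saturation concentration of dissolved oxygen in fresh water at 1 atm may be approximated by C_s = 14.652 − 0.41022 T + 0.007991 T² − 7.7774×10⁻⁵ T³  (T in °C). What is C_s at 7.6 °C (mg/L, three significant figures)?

C_s = 14.652 − 0.41022×7.6 + 0.007991×7.6² − 7.7774×10⁻⁵×7.6³ = 11.96 mg/L.

C_s ≈ 12.0 mg/L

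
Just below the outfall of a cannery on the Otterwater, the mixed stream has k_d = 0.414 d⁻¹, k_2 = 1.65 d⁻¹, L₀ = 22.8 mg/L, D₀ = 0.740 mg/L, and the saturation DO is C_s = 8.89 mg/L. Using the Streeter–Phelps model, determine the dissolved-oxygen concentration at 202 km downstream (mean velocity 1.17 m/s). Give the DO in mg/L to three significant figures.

Travel time t = x/v = 202 km / (1.17 m/s) = 202000 m / 1.17 m/s = 172600 s = 1.998 d.
k_d L₀/(k_2−k_d) = 0.414×22.8/(1.65−0.414) = 9.439/1.236 = 7.637 mg/L.
e^(−k_d t) = e^(−0.414×1.998) = 0.4372; e^(−k_2 t) = e^(−1.65×1.998) = 0.03699.
D = 7.637 × (0.4372 − 0.03699) + 0.740 × 0.03699 = 3.057 + 0.02737 = 3.084 mg/L.
DO = C_s − D = 8.89 − 3.084 = 5.806 mg/L.

DO ≈ 5.81 mg/L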